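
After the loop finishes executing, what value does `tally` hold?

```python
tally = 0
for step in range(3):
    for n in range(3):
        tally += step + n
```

Let's trace through this code step by step.

Initialize: tally = 0
Entering loop: for step in range(3):
After iteration 1: step = 0, tally = 3
After iteration 2: step = 1, tally = 9
After iteration 3: step = 2, tally = 18
Loop ends.

Final answer: 18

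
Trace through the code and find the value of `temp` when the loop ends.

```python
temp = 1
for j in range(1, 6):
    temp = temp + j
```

Let's trace through this code step by step.

Initialize: temp = 1
Entering loop: for j in range(1, 6):
After iteration 1: j = 1, temp = 2
After iteration 2: j = 2, temp = 4
After iteration 3: j = 3, temp = 7
After iteration 4: j = 4, temp = 11
After iteration 5: j = 5, temp = 16
Loop ends.

Final answer: 16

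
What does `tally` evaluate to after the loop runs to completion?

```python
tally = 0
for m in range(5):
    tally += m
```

Let's trace through this code step by step.

Initialize: tally = 0
Entering loop: for m in range(5):
After iteration 1: m = 0, tally = 0
After iteration 2: m = 1, tally = 1
After iteration 3: m = 2, tally = 3
After iteration 4: m = 3, tally = 6
After iteration 5: m = 4, tally = 10
Loop ends.

Final answer: 10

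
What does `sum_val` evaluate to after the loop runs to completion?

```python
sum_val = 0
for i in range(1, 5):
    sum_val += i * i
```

Let's trace through this code step by step.

Initialize: sum_val = 0
Entering loop: for i in range(1, 5):
After iteration 1: i = 1, sum_val = 1
After iteration 2: i = 2, sum_val = 5
After iteration 3: i = 3, sum_val = 14
After iteration 4: i = 4, sum_val = 30
Loop ends.

Final answer: 30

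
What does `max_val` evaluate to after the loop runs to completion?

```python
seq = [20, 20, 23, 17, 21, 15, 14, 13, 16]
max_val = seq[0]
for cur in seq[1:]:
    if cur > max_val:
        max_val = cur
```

Let's trace through this code step by step.

Initialize: seq = [20, 20, 23, 17, 21, 15, 14, 13, 16]
Initialize: max_val = 20
Entering loop: for cur in seq[1:]:
After iteration 1: cur = 20, max_val = 20
After iteration 2: cur = 23, max_val = 23
After iteration 3: cur = 17, max_val = 23
After iteration 4: cur = 21, max_val = 23
After iteration 5: cur = 15, max_val = 23
After iteration 6: cur = 14, max_val = 23
After iteration 7: cur = 13, max_val = 23
After iteration 8: cur = 16, max_val = 23
Loop ends.

Final answer: 23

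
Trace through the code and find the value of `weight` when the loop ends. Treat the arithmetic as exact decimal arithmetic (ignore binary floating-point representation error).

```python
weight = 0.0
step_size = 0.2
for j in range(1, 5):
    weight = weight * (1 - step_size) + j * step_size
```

Let's trace through this code step by step.

Initialize: weight = 0.0
Initialize: step_size = 0.2
Entering loop: for j in range(1, 5):
After iteration 1: j = 1, weight = 0.2
After iteration 2: j = 2, weight = 0.56
After iteration 3: j = 3, weight = 1.048
After iteration 4: j = 4, weight = 1.6384
Loop ends.

Final answer: 1.6384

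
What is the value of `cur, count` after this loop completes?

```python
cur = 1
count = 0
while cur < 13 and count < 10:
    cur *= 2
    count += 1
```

Let's trace through this code step by step.

Initialize: cur = 1
Initialize: count = 0
Entering loop: while cur < 13 and count < 10:
After iteration 1: cur = 2, count = 1
After iteration 2: cur = 4, count = 2
After iteration 3: cur = 8, count = 3
After iteration 4: cur = 16, count = 4
Loop ends.

Final answer: 16, 4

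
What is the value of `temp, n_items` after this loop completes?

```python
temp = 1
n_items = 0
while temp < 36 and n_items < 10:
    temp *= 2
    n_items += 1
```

Let's trace through this code step by step.

Initialize: temp = 1
Initialize: n_items = 0
Entering loop: while temp < 36 and n_items < 10:
After iteration 1: temp = 2, n_items = 1
After iteration 2: temp = 4, n_items = 2
After iteration 3: temp = 8, n_items = 3
After iteration 4: temp = 16, n_items = 4
After iteration 5: temp = 32, n_items = 5
After iteration 6: temp = 64, n_items = 6
Loop ends.

Final answer: 64, 6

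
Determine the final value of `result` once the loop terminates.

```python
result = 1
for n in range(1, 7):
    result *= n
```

Let's trace through this code step by step.

Initialize: result = 1
Entering loop: for n in range(1, 7):
After iteration 1: n = 1, result = 1
After iteration 2: n = 2, result = 2
After iteration 3: n = 3, result = 6
After iteration 4: n = 4, result = 24
After iteration 5: n = 5, result = 120
After iteration 6: n = 6, result = 720
Loop ends.

Final answer: 720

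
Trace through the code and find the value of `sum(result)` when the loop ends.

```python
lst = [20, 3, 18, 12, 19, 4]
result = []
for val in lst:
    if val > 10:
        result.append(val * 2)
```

Let's trace through this code step by step.

Initialize: lst = [20, 3, 18, 12, 19, 4]
Initialize: result = []
Entering loop: for val in lst:
After iteration 1: val = 20, result = [40]
After iteration 2: val = 3, result = [40]
After iteration 3: val = 18, result = [40, 36]
After iteration 4: val = 12, result = [40, 36, 24]
After iteration 5: val = 19, result = [40, 36, 24, 38]
After iteration 6: val = 4, result = [40, 36, 24, 38]
Loop ends.
sum(result) = 138

Final answer: 138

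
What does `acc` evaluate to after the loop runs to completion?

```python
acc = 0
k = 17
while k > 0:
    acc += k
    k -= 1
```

Let's trace through this code step by step.

Initialize: acc = 0
Initialize: k = 17
Entering loop: while k > 0:
After iteration 1: acc = 17, k = 16
After iteration 2: acc = 33, k = 15
After iteration 3: acc = 48, k = 14
After iteration 4: acc = 62, k = 13
After iteration 5: acc = 75, k = 12
After iteration 6: acc = 87, k = 11
After iteration 7: acc = 98, k = 10
After iteration 8: acc = 108, k = 9
After iteration 9: acc = 117, k = 8
After iteration 10: acc = 125, k = 7
After iteration 11: acc = 132, k = 6
After iteration 12: acc = 138, k = 5
After iteration 13: acc = 143, k = 4
After iteration 14: acc = 147, k = 3
After iteration 15: acc = 150, k = 2
After iteration 16: acc = 152, k = 1
After iteration 17: acc = 153, k = 0
Loop ends.

Final answer: 153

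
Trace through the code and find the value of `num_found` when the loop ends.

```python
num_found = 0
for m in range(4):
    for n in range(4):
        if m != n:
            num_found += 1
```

Let's trace through this code step by step.

Initialize: num_found = 0
Entering loop: for m in range(4):
After iteration 1: m = 0, num_found = 3
After iteration 2: m = 1, num_found = 6
After iteration 3: m = 2, num_found = 9
After iteration 4: m = 3, num_found = 12
Loop ends.

Final answer: 12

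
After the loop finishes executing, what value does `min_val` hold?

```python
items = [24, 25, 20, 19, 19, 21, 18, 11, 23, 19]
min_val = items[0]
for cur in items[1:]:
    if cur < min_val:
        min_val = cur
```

Let's trace through this code step by step.

Initialize: items = [24, 25, 20, 19, 19, 21, 18, 11, 23, 19]
Initialize: min_val = 24
Entering loop: for cur in items[1:]:
After iteration 1: cur = 25, min_val = 24
After iteration 2: cur = 20, min_val = 20
After iteration 3: cur = 19, min_val = 19
After iteration 4: cur = 19, min_val = 19
After iteration 5: cur = 21, min_val = 19
After iteration 6: cur = 18, min_val = 18
After iteration 7: cur = 11, min_val = 11
After iteration 8: cur = 23, min_val = 11
After iteration 9: cur = 19, min_val = 11
Loop ends.

Final answer: 11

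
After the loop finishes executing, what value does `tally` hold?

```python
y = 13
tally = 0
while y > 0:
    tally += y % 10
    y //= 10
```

Let's trace through this code step by step.

Initialize: y = 13
Initialize: tally = 0
Entering loop: while y > 0:
After iteration 1: y = 1, tally = 3
After iteration 2: y = 0, tally = 4
Loop ends.

Final answer: 4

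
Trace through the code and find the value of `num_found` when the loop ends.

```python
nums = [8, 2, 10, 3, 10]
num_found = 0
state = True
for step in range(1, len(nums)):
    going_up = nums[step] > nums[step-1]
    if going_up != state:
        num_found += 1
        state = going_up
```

Let's trace through this code step by step.

Initialize: nums = [8, 2, 10, 3, 10]
Initialize: num_found = 0
Initialize: state = True
Entering loop: for step in range(1, len(nums)):
After iteration 1: step = 1, num_found = 1, state = False, going_up = False
After iteration 2: step = 2, num_found = 2, state = True, going_up = True
After iteration 3: step = 3, num_found = 3, state = False, going_up = False
After iteration 4: step = 4, num_found = 4, state = True, going_up = True
Loop ends.

Final answer: 4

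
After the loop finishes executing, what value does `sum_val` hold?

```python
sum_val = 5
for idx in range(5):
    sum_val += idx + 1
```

Let's trace through this code step by step.

Initialize: sum_val = 5
Entering loop: for idx in range(5):
After iteration 1: idx = 0, sum_val = 6
After iteration 2: idx = 1, sum_val = 8
After iteration 3: idx = 2, sum_val = 11
After iteration 4: idx = 3, sum_val = 15
After iteration 5: idx = 4, sum_val = 20
Loop ends.

Final answer: 20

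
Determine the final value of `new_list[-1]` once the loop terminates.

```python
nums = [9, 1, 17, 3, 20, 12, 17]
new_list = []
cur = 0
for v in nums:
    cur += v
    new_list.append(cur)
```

Let's trace through this code step by step.

Initialize: nums = [9, 1, 17, 3, 20, 12, 17]
Initialize: new_list = []
Initialize: cur = 0
Entering loop: for v in nums:
After iteration 1: v = 9, new_list = [9], cur = 9
After iteration 2: v = 1, new_list = [9, 10], cur = 10
After iteration 3: v = 17, new_list = [9, 10, 27], cur = 27
After iteration 4: v = 3, new_list = [9, 10, 27, 30], cur = 30
After iteration 5: v = 20, new_list = [9, 10, 27, 30, 50], cur = 50
After iteration 6: v = 12, new_list = [9, 10, 27, 30, 50, 62], cur = 62
After iteration 7: v = 17, new_list = [9, 10, 27, 30, 50, 62, 79], cur = 79
Loop ends.
new_list[-1] = 79

Final answer: 79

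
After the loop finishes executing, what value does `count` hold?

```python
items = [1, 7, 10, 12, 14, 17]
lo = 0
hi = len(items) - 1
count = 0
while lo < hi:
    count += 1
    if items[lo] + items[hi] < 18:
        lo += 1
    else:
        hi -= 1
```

Let's trace through this code step by step.

Initialize: items = [1, 7, 10, 12, 14, 17]
Initialize: lo = 0
Initialize: hi = 5
Initialize: count = 0
Entering loop: while lo < hi:
After iteration 1: lo = 0, hi = 4, count = 1
After iteration 2: lo = 1, hi = 4, count = 2
After iteration 3: lo = 1, hi = 3, count = 3
After iteration 4: lo = 1, hi = 2, count = 4
After iteration 5: lo = 2, hi = 2, count = 5
Loop ends.

Final answer: 5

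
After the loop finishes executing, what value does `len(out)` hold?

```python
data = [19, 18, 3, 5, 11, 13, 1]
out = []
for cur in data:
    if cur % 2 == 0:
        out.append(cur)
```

Let's trace through this code step by step.

Initialize: data = [19, 18, 3, 5, 11, 13, 1]
Initialize: out = []
Entering loop: for cur in data:
After iteration 1: cur = 19, out = []
After iteration 2: cur = 18, out = [18]
After iteration 3: cur = 3, out = [18]
After iteration 4: cur = 5, out = [18]
After iteration 5: cur = 11, out = [18]
After iteration 6: cur = 13, out = [18]
After iteration 7: cur = 1, out = [18]
Loop ends.
len(out) = 1

Final answer: 1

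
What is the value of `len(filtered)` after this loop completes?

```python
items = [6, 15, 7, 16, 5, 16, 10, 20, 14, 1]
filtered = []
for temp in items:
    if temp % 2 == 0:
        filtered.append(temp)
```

Let's trace through this code step by step.

Initialize: items = [6, 15, 7, 16, 5, 16, 10, 20, 14, 1]
Initialize: filtered = []
Entering loop: for temp in items:
After iteration 1: temp = 6, filtered = [6]
After iteration 2: temp = 15, filtered = [6]
After iteration 3: temp = 7, filtered = [6]
After iteration 4: temp = 16, filtered = [6, 16]
After iteration 5: temp = 5, filtered = [6, 16]
After iteration 6: temp = 16, filtered = [6, 16, 16]
After iteration 7: temp = 10, filtered = [6, 16, 16, 10]
After iteration 8: temp = 20, filtered = [6, 16, 16, 10, 20]
After iteration 9: temp = 14, filtered = [6, 16, 16, 10, 20, 14]
After iteration 10: temp = 1, filtered = [6, 16, 16, 10, 20, 14]
Loop ends.
len(filtered) = 6

Final answer: 6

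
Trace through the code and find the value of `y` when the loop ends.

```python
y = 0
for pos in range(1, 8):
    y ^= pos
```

Let's trace through this code step by step.

Initialize: y = 0
Entering loop: for pos in range(1, 8):
After iteration 1: pos = 1, y = 1
After iteration 2: pos = 2, y = 3
After iteration 3: pos = 3, y = 0
After iteration 4: pos = 4, y = 4
After iteration 5: pos = 5, y = 1
After iteration 6: pos = 6, y = 7
After iteration 7: pos = 7, y = 0
Loop ends.

Final answer: 0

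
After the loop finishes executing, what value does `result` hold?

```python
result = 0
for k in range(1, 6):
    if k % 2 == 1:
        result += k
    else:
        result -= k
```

Let's trace through this code step by step.

Initialize: result = 0
Entering loop: for k in range(1, 6):
After iteration 1: k = 1, result = 1
After iteration 2: k = 2, result = -1
After iteration 3: k = 3, result = 2
After iteration 4: k = 4, result = -2
After iteration 5: k = 5, result = 3
Loop ends.

Final answer: 3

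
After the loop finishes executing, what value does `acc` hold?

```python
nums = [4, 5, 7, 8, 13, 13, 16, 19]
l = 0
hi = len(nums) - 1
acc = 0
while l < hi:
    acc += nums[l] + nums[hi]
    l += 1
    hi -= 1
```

Let's trace through this code step by step.

Initialize: nums = [4, 5, 7, 8, 13, 13, 16, 19]
Initialize: l = 0
Initialize: hi = 7
Initialize: acc = 0
Entering loop: while l < hi:
After iteration 1: l = 1, hi = 6, acc = 23
After iteration 2: l = 2, hi = 5, acc = 44
After iteration 3: l = 3, hi = 4, acc = 64
After iteration 4: l = 4, hi = 3, acc = 85
Loop ends.

Final answer: 85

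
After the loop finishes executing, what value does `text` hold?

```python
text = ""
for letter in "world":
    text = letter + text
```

Let's trace through this code step by step.

Initialize: text = ''
Entering loop: for letter in "world":
After iteration 1: letter = 'w', text = 'w'
After iteration 2: letter = 'o', text = 'ow'
After iteration 3: letter = 'r', text = 'row'
After iteration 4: letter = 'l', text = 'lrow'
After iteration 5: letter = 'd', text = 'dlrow'
Loop ends.

Final answer: 'dlrow'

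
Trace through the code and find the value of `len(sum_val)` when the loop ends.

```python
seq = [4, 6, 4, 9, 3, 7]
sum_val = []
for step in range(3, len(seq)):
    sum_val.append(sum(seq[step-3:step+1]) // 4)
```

Let's trace through this code step by step.

Initialize: seq = [4, 6, 4, 9, 3, 7]
Initialize: sum_val = []
Entering loop: for step in range(3, len(seq)):
After iteration 1: step = 3, sum_val = [5]
After iteration 2: step = 4, sum_val = [5, 5]
After iteration 3: step = 5, sum_val = [5, 5, 5]
Loop ends.
len(sum_val) = 3

Final answer: 3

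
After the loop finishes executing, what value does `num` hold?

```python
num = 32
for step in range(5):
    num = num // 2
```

Let's trace through this code step by step.

Initialize: num = 32
Entering loop: for step in range(5):
After iteration 1: step = 0, num = 16
After iteration 2: step = 1, num = 8
After iteration 3: step = 2, num = 4
After iteration 4: step = 3, num = 2
After iteration 5: step = 4, num = 1
Loop ends.

Final answer: 1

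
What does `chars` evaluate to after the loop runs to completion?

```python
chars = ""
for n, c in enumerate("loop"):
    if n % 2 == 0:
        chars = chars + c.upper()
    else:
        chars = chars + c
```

Let's trace through this code step by step.

Initialize: chars = ''
Entering loop: for n, c in enumerate("loop"):
After iteration 1: n = 0, c = 'l', chars = 'L'
After iteration 2: n = 1, c = 'o', chars = 'Lo'
After iteration 3: n = 2, c = 'o', chars = 'LoO'
After iteration 4: n = 3, c = 'p', chars = 'LoOp'
Loop ends.

Final answer: 'LoOp'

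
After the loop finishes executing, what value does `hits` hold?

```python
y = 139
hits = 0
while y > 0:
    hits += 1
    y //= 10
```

Let's trace through this code step by step.

Initialize: y = 139
Initialize: hits = 0
Entering loop: while y > 0:
After iteration 1: y = 13, hits = 1
After iteration 2: y = 1, hits = 2
After iteration 3: y = 0, hits = 3
Loop ends.

Final answer: 3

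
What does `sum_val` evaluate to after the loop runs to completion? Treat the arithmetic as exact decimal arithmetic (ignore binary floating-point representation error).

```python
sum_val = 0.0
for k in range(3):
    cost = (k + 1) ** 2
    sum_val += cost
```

Let's trace through this code step by step.

Initialize: sum_val = 0.0
Entering loop: for k in range(3):
After iteration 1: k = 0, sum_val = 1.0, cost = 1
After iteration 2: k = 1, sum_val = 5.0, cost = 4
After iteration 3: k = 2, sum_val = 14.0, cost = 9
Loop ends.

Final answer: 14.0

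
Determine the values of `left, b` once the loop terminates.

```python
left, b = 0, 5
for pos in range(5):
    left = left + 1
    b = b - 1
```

Let's trace through this code step by step.

Initialize: left = 0
Initialize: b = 5
Entering loop: for pos in range(5):
After iteration 1: pos = 0, left = 1, b = 4
After iteration 2: pos = 1, left = 2, b = 3
After iteration 3: pos = 2, left = 3, b = 2
After iteration 4: pos = 3, left = 4, b = 1
After iteration 5: pos = 4, left = 5, b = 0
Loop ends.

Final answer: 5, 0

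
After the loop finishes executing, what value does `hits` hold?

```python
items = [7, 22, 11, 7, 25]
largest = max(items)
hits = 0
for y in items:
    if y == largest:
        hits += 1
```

Let's trace through this code step by step.

Initialize: items = [7, 22, 11, 7, 25]
Initialize: largest = 25
Initialize: hits = 0
Entering loop: for y in items:
After iteration 1: y = 7, hits = 0
After iteration 2: y = 22, hits = 0
After iteration 3: y = 11, hits = 0
After iteration 4: y = 7, hits = 0
After iteration 5: y = 25, hits = 1
Loop ends.

Final answer: 1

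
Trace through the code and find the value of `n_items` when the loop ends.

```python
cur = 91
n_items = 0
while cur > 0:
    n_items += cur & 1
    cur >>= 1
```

Let's trace through this code step by step.

Initialize: cur = 91
Initialize: n_items = 0
Entering loop: while cur > 0:
After iteration 1: cur = 45, n_items = 1
After iteration 2: cur = 22, n_items = 2
After iteration 3: cur = 11, n_items = 2
After iteration 4: cur = 5, n_items = 3
After iteration 5: cur = 2, n_items = 4
After iteration 6: cur = 1, n_items = 4
After iteration 7: cur = 0, n_items = 5
Loop ends.

Final answer: 5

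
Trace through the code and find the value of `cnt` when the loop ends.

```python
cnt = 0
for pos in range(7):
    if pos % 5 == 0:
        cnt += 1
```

Let's trace through this code step by step.

Initialize: cnt = 0
Entering loop: for pos in range(7):
After iteration 1: pos = 0, cnt = 1
After iteration 2: pos = 1, cnt = 1
After iteration 3: pos = 2, cnt = 1
After iteration 4: pos = 3, cnt = 1
After iteration 5: pos = 4, cnt = 1
After iteration 6: pos = 5, cnt = 2
After iteration 7: pos = 6, cnt = 2
Loop ends.

Final answer: 2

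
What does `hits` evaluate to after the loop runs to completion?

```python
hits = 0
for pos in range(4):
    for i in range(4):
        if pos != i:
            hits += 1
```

Let's trace through this code step by step.

Initialize: hits = 0
Entering loop: for pos in range(4):
After iteration 1: pos = 0, hits = 3
After iteration 2: pos = 1, hits = 6
After iteration 3: pos = 2, hits = 9
After iteration 4: pos = 3, hits = 12
Loop ends.

Final answer: 12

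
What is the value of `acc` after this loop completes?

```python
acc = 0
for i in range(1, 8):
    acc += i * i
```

Let's trace through this code step by step.

Initialize: acc = 0
Entering loop: for i in range(1, 8):
After iteration 1: i = 1, acc = 1
After iteration 2: i = 2, acc = 5
After iteration 3: i = 3, acc = 14
After iteration 4: i = 4, acc = 30
After iteration 5: i = 5, acc = 55
After iteration 6: i = 6, acc = 91
After iteration 7: i = 7, acc = 140
Loop ends.

Final answer: 140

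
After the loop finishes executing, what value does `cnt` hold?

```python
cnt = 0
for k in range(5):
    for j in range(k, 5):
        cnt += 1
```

Let's trace through this code step by step.

Initialize: cnt = 0
Entering loop: for k in range(5):
After iteration 1: k = 0, cnt = 5
After iteration 2: k = 1, cnt = 9
After iteration 3: k = 2, cnt = 12
After iteration 4: k = 3, cnt = 14
After iteration 5: k = 4, cnt = 15
Loop ends.

Final answer: 15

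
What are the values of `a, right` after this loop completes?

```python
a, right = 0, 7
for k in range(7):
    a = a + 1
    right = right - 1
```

Let's trace through this code step by step.

Initialize: a = 0
Initialize: right = 7
Entering loop: for k in range(7):
After iteration 1: k = 0, a = 1, right = 6
After iteration 2: k = 1, a = 2, right = 5
After iteration 3: k = 2, a = 3, right = 4
After iteration 4: k = 3, a = 4, right = 3
After iteration 5: k = 4, a = 5, right = 2
After iteration 6: k = 5, a = 6, right = 1
After iteration 7: k = 6, a = 7, right = 0
Loop ends.

Final answer: 7, 0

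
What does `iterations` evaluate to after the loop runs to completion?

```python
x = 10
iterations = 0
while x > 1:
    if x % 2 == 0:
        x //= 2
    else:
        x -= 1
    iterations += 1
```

Let's trace through this code step by step.

Initialize: x = 10
Initialize: iterations = 0
Entering loop: while x > 1:
After iteration 1: x = 5, iterations = 1
After iteration 2: x = 4, iterations = 2
After iteration 3: x = 2, iterations = 3
After iteration 4: x = 1, iterations = 4
Loop ends.

Final answer: 4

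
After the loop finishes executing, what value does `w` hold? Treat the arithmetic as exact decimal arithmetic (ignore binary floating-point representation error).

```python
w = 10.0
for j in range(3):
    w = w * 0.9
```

Let's trace through this code step by step.

Initialize: w = 10.0
Entering loop: for j in range(3):
After iteration 1: j = 0, w = 9.0
After iteration 2: j = 1, w = 8.1
After iteration 3: j = 2, w = 7.29
Loop ends.

Final answer: 7.29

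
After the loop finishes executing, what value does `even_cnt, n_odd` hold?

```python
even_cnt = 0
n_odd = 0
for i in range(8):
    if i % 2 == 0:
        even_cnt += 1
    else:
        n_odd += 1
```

Let's trace through this code step by step.

Initialize: even_cnt = 0
Initialize: n_odd = 0
Entering loop: for i in range(8):
After iteration 1: i = 0, even_cnt = 1, n_odd = 0
After iteration 2: i = 1, even_cnt = 1, n_odd = 1
After iteration 3: i = 2, even_cnt = 2, n_odd = 1
After iteration 4: i = 3, even_cnt = 2, n_odd = 2
After iteration 5: i = 4, even_cnt = 3, n_odd = 2
After iteration 6: i = 5, even_cnt = 3, n_odd = 3
After iteration 7: i = 6, even_cnt = 4, n_odd = 3
After iteration 8: i = 7, even_cnt = 4, n_odd = 4
Loop ends.

Final answer: 4, 4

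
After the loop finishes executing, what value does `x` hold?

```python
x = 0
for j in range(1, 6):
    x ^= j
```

Let's trace through this code step by step.

Initialize: x = 0
Entering loop: for j in range(1, 6):
After iteration 1: j = 1, x = 1
After iteration 2: j = 2, x = 3
After iteration 3: j = 3, x = 0
After iteration 4: j = 4, x = 4
After iteration 5: j = 5, x = 1
Loop ends.

Final answer: 1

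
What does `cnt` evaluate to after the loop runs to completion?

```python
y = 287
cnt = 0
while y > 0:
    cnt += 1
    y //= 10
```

Let's trace through this code step by step.

Initialize: y = 287
Initialize: cnt = 0
Entering loop: while y > 0:
After iteration 1: y = 28, cnt = 1
After iteration 2: y = 2, cnt = 2
After iteration 3: y = 0, cnt = 3
Loop ends.

Final answer: 3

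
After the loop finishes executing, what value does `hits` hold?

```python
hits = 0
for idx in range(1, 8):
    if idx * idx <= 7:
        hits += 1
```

Let's trace through this code step by step.

Initialize: hits = 0
Entering loop: for idx in range(1, 8):
After iteration 1: idx = 1, hits = 1
After iteration 2: idx = 2, hits = 2
After iteration 3: idx = 3, hits = 2
After iteration 4: idx = 4, hits = 2
After iteration 5: idx = 5, hits = 2
After iteration 6: idx = 6, hits = 2
After iteration 7: idx = 7, hits = 2
Loop ends.

Final answer: 2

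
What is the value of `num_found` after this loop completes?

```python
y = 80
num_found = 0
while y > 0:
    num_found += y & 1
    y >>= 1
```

Let's trace through this code step by step.

Initialize: y = 80
Initialize: num_found = 0
Entering loop: while y > 0:
After iteration 1: y = 40, num_found = 0
After iteration 2: y = 20, num_found = 0
After iteration 3: y = 10, num_found = 0
After iteration 4: y = 5, num_found = 0
After iteration 5: y = 2, num_found = 1
After iteration 6: y = 1, num_found = 1
After iteration 7: y = 0, num_found = 2
Loop ends.

Final answer: 2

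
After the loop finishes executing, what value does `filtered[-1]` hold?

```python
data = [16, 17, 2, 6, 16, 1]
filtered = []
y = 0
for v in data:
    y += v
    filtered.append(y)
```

Let's trace through this code step by step.

Initialize: data = [16, 17, 2, 6, 16, 1]
Initialize: filtered = []
Initialize: y = 0
Entering loop: for v in data:
After iteration 1: v = 16, filtered = [16], y = 16
After iteration 2: v = 17, filtered = [16, 33], y = 33
After iteration 3: v = 2, filtered = [16, 33, 35], y = 35
After iteration 4: v = 6, filtered = [16, 33, 35, 41], y = 41
After iteration 5: v = 16, filtered = [16, 33, 35, 41, 57], y = 57
After iteration 6: v = 1, filtered = [16, 33, 35, 41, 57, 58], y = 58
Loop ends.
filtered[-1] = 58

Final answer: 58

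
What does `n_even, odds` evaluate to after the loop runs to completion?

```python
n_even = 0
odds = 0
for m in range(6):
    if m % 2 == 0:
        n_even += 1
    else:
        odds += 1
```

Let's trace through this code step by step.

Initialize: n_even = 0
Initialize: odds = 0
Entering loop: for m in range(6):
After iteration 1: m = 0, n_even = 1, odds = 0
After iteration 2: m = 1, n_even = 1, odds = 1
After iteration 3: m = 2, n_even = 2, odds = 1
After iteration 4: m = 3, n_even = 2, odds = 2
After iteration 5: m = 4, n_even = 3, odds = 2
After iteration 6: m = 5, n_even = 3, odds = 3
Loop ends.

Final answer: 3, 3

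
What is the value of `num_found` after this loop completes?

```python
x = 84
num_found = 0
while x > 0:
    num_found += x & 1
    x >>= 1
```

Let's trace through this code step by step.

Initialize: x = 84
Initialize: num_found = 0
Entering loop: while x > 0:
After iteration 1: x = 42, num_found = 0
After iteration 2: x = 21, num_found = 0
After iteration 3: x = 10, num_found = 1
After iteration 4: x = 5, num_found = 1
After iteration 5: x = 2, num_found = 2
After iteration 6: x = 1, num_found = 2
After iteration 7: x = 0, num_found = 3
Loop ends.

Final answer: 3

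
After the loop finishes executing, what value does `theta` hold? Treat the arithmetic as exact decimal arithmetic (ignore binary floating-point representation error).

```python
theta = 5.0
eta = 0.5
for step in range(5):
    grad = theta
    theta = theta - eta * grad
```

Let's trace through this code step by step.

Initialize: theta = 5.0
Initialize: eta = 0.5
Entering loop: for step in range(5):
After iteration 1: step = 0, theta = 2.5, grad = 5.0
After iteration 2: step = 1, theta = 1.25, grad = 2.5
After iteration 3: step = 2, theta = 0.625, grad = 1.25
After iteration 4: step = 3, theta = 0.3125, grad = 0.625
After iteration 5: step = 4, theta = 0.15625, grad = 0.3125
Loop ends.

Final answer: 0.15625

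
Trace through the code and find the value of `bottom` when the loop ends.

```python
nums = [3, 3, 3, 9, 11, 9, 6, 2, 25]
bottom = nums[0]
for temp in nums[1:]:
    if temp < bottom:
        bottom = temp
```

Let's trace through this code step by step.

Initialize: nums = [3, 3, 3, 9, 11, 9, 6, 2, 25]
Initialize: bottom = 3
Entering loop: for temp in nums[1:]:
After iteration 1: temp = 3, bottom = 3
After iteration 2: temp = 3, bottom = 3
After iteration 3: temp = 9, bottom = 3
After iteration 4: temp = 11, bottom = 3
After iteration 5: temp = 9, bottom = 3
After iteration 6: temp = 6, bottom = 3
After iteration 7: temp = 2, bottom = 2
After iteration 8: temp = 25, bottom = 2
Loop ends.

Final answer: 2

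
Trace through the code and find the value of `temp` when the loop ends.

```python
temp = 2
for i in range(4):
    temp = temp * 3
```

Let's trace through this code step by step.

Initialize: temp = 2
Entering loop: for i in range(4):
After iteration 1: i = 0, temp = 6
After iteration 2: i = 1, temp = 18
After iteration 3: i = 2, temp = 54
After iteration 4: i = 3, temp = 162
Loop ends.

Final answer: 162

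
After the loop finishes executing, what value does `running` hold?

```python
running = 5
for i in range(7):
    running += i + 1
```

Let's trace through this code step by step.

Initialize: running = 5
Entering loop: for i in range(7):
After iteration 1: i = 0, running = 6
After iteration 2: i = 1, running = 8
After iteration 3: i = 2, running = 11
After iteration 4: i = 3, running = 15
After iteration 5: i = 4, running = 20
After iteration 6: i = 5, running = 26
After iteration 7: i = 6, running = 33
Loop ends.

Final answer: 33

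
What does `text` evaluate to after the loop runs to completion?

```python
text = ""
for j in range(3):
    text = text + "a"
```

Let's trace through this code step by step.

Initialize: text = ''
Entering loop: for j in range(3):
After iteration 1: j = 0, text = 'a'
After iteration 2: j = 1, text = 'aa'
After iteration 3: j = 2, text = 'aaa'
Loop ends.

Final answer: 'aaa'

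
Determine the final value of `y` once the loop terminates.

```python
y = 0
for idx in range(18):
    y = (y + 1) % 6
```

Let's trace through this code step by step.

Initialize: y = 0
Entering loop: for idx in range(18):
After iteration 1: idx = 0, y = 1
After iteration 2: idx = 1, y = 2
After iteration 3: idx = 2, y = 3
After iteration 4: idx = 3, y = 4
After iteration 5: idx = 4, y = 5
After iteration 6: idx = 5, y = 0
After iteration 7: idx = 6, y = 1
After iteration 8: idx = 7, y = 2
After iteration 9: idx = 8, y = 3
After iteration 10: idx = 9, y = 4
After iteration 11: idx = 10, y = 5
After iteration 12: idx = 11, y = 0
After iteration 13: idx = 12, y = 1
After iteration 14: idx = 13, y = 2
After iteration 15: idx = 14, y = 3
After iteration 16: idx = 15, y = 4
After iteration 17: idx = 16, y = 5
After iteration 18: idx = 17, y = 0
Loop ends.

Final answer: 0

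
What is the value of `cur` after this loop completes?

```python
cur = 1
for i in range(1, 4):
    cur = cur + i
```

Let's trace through this code step by step.

Initialize: cur = 1
Entering loop: for i in range(1, 4):
After iteration 1: i = 1, cur = 2
After iteration 2: i = 2, cur = 4
After iteration 3: i = 3, cur = 7
Loop ends.

Final answer: 7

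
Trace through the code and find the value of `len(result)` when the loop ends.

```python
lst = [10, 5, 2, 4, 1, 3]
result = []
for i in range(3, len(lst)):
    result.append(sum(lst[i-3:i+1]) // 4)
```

Let's trace through this code step by step.

Initialize: lst = [10, 5, 2, 4, 1, 3]
Initialize: result = []
Entering loop: for i in range(3, len(lst)):
After iteration 1: i = 3, result = [5]
After iteration 2: i = 4, result = [5, 3]
After iteration 3: i = 5, result = [5, 3, 2]
Loop ends.
len(result) = 3

Final answer: 3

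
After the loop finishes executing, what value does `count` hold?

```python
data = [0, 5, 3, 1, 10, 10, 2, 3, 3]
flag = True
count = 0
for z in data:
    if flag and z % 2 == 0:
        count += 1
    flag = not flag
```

Let's trace through this code step by step.

Initialize: data = [0, 5, 3, 1, 10, 10, 2, 3, 3]
Initialize: flag = True
Initialize: count = 0
Entering loop: for z in data:
After iteration 1: z = 0, flag = False, count = 1
After iteration 2: z = 5, flag = True, count = 1
After iteration 3: z = 3, flag = False, count = 1
After iteration 4: z = 1, flag = True, count = 1
After iteration 5: z = 10, flag = False, count = 2
After iteration 6: z = 10, flag = True, count = 2
After iteration 7: z = 2, flag = False, count = 3
After iteration 8: z = 3, flag = True, count = 3
After iteration 9: z = 3, flag = False, count = 3
Loop ends.

Final answer: 3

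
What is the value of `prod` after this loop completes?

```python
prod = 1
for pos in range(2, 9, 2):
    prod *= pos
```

Let's trace through this code step by step.

Initialize: prod = 1
Entering loop: for pos in range(2, 9, 2):
After iteration 1: pos = 2, prod = 2
After iteration 2: pos = 4, prod = 8
After iteration 3: pos = 6, prod = 48
After iteration 4: pos = 8, prod = 384
Loop ends.

Final answer: 384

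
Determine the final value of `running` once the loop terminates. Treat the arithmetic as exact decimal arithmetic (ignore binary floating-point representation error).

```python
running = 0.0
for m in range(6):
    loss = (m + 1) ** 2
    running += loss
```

Let's trace through this code step by step.

Initialize: running = 0.0
Entering loop: for m in range(6):
After iteration 1: m = 0, running = 1.0, loss = 1
After iteration 2: m = 1, running = 5.0, loss = 4
After iteration 3: m = 2, running = 14.0, loss = 9
After iteration 4: m = 3, running = 30.0, loss = 16
After iteration 5: m = 4, running = 55.0, loss = 25
After iteration 6: m = 5, running = 91.0, loss = 36
Loop ends.

Final answer: 91.0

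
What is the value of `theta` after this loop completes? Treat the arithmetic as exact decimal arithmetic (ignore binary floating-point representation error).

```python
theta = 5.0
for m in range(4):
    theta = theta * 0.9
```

Let's trace through this code step by step.

Initialize: theta = 5.0
Entering loop: for m in range(4):
After iteration 1: m = 0, theta = 4.5
After iteration 2: m = 1, theta = 4.05
After iteration 3: m = 2, theta = 3.645
After iteration 4: m = 3, theta = 3.2805
Loop ends.

Final answer: 3.2805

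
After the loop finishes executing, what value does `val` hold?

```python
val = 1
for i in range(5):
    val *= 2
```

Let's trace through this code step by step.

Initialize: val = 1
Entering loop: for i in range(5):
After iteration 1: i = 0, val = 2
After iteration 2: i = 1, val = 4
After iteration 3: i = 2, val = 8
After iteration 4: i = 3, val = 16
After iteration 5: i = 4, val = 32
Loop ends.

Final answer: 32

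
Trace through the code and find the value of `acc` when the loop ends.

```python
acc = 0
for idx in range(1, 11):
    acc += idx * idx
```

Let's trace through this code step by step.

Initialize: acc = 0
Entering loop: for idx in range(1, 11):
After iteration 1: idx = 1, acc = 1
After iteration 2: idx = 2, acc = 5
After iteration 3: idx = 3, acc = 14
After iteration 4: idx = 4, acc = 30
After iteration 5: idx = 5, acc = 55
After iteration 6: idx = 6, acc = 91
After iteration 7: idx = 7, acc = 140
After iteration 8: idx = 8, acc = 204
After iteration 9: idx = 9, acc = 285
After iteration 10: idx = 10, acc = 385
Loop ends.

Final answer: 385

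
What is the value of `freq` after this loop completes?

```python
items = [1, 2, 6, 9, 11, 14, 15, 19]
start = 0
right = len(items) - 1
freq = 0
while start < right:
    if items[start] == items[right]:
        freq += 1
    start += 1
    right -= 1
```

Let's trace through this code step by step.

Initialize: items = [1, 2, 6, 9, 11, 14, 15, 19]
Initialize: start = 0
Initialize: right = 7
Initialize: freq = 0
Entering loop: while start < right:
After iteration 1: start = 1, right = 6, freq = 0
After iteration 2: start = 2, right = 5, freq = 0
After iteration 3: start = 3, right = 4, freq = 0
After iteration 4: start = 4, right = 3, freq = 0
Loop ends.

Final answer: 0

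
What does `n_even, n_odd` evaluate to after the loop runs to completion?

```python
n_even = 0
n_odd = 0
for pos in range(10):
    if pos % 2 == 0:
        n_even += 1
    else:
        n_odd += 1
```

Let's trace through this code step by step.

Initialize: n_even = 0
Initialize: n_odd = 0
Entering loop: for pos in range(10):
After iteration 1: pos = 0, n_even = 1, n_odd = 0
After iteration 2: pos = 1, n_even = 1, n_odd = 1
After iteration 3: pos = 2, n_even = 2, n_odd = 1
After iteration 4: pos = 3, n_even = 2, n_odd = 2
After iteration 5: pos = 4, n_even = 3, n_odd = 2
After iteration 6: pos = 5, n_even = 3, n_odd = 3
After iteration 7: pos = 6, n_even = 4, n_odd = 3
After iteration 8: pos = 7, n_even = 4, n_odd = 4
After iteration 9: pos = 8, n_even = 5, n_odd = 4
After iteration 10: pos = 9, n_even = 5, n_odd = 5
Loop ends.

Final answer: 5, 5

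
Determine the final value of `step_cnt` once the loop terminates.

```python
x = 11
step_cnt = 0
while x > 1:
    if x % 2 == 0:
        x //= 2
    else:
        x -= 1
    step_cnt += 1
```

Let's trace through this code step by step.

Initialize: x = 11
Initialize: step_cnt = 0
Entering loop: while x > 1:
After iteration 1: x = 10, step_cnt = 1
After iteration 2: x = 5, step_cnt = 2
After iteration 3: x = 4, step_cnt = 3
After iteration 4: x = 2, step_cnt = 4
After iteration 5: x = 1, step_cnt = 5
Loop ends.

Final answer: 5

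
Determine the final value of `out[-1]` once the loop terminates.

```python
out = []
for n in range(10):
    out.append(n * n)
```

Let's trace through this code step by step.

Initialize: out = []
Entering loop: for n in range(10):
After iteration 1: n = 0, out = [0]
After iteration 2: n = 1, out = [0, 1]
After iteration 3: n = 2, out = [0, 1, 4]
After iteration 4: n = 3, out = [0, 1, 4, 9]
After iteration 5: n = 4, out = [0, 1, 4, 9, 16]
After iteration 6: n = 5, out = [0, 1, 4, 9, 16, 25]
After iteration 7: n = 6, out = [0, 1, 4, 9, 16, 25, 36]
After iteration 8: n = 7, out = [0, 1, 4, 9, 16, 25, 36, 49]
After iteration 9: n = 8, out = [0, 1, 4, 9, 16, 25, 36, 49, 64]
After iteration 10: n = 9, out = [0, 1, 4, 9, 16, 25, 36, 49, 64, 81]
Loop ends.
out[-1] = 81

Final answer: 81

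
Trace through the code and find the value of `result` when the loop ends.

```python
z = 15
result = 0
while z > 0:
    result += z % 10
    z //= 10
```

Let's trace through this code step by step.

Initialize: z = 15
Initialize: result = 0
Entering loop: while z > 0:
After iteration 1: z = 1, result = 5
After iteration 2: z = 0, result = 6
Loop ends.

Final answer: 6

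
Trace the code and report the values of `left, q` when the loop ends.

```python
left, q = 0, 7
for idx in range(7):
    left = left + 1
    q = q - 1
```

Let's trace through this code step by step.

Initialize: left = 0
Initialize: q = 7
Entering loop: for idx in range(7):
After iteration 1: idx = 0, left = 1, q = 6
After iteration 2: idx = 1, left = 2, q = 5
After iteration 3: idx = 2, left = 3, q = 4
After iteration 4: idx = 3, left = 4, q = 3
After iteration 5: idx = 4, left = 5, q = 2
After iteration 6: idx = 5, left = 6, q = 1
After iteration 7: idx = 6, left = 7, q = 0
Loop ends.

Final answer: 7, 0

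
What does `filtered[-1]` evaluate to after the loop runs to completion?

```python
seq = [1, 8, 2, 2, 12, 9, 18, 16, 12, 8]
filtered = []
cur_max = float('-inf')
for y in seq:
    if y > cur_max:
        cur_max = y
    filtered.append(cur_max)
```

Let's trace through this code step by step.

Initialize: seq = [1, 8, 2, 2, 12, 9, 18, 16, 12, 8]
Initialize: filtered = []
Initialize: cur_max = -inf
Entering loop: for y in seq:
After iteration 1: y = 1, filtered = [1], cur_max = 1
After iteration 2: y = 8, filtered = [1, 8], cur_max = 8
After iteration 3: y = 2, filtered = [1, 8, 8], cur_max = 8
After iteration 4: y = 2, filtered = [1, 8, 8, 8], cur_max = 8
After iteration 5: y = 12, filtered = [1, 8, 8, 8, 12], cur_max = 12
After iteration 6: y = 9, filtered = [1, 8, 8, 8, 12, 12], cur_max = 12
After iteration 7: y = 18, filtered = [1, 8, 8, 8, 12, 12, 18], cur_max = 18
After iteration 8: y = 16, filtered = [1, 8, 8, 8, 12, 12, 18, 18], cur_max = 18
After iteration 9: y = 12, filtered = [1, 8, 8, 8, 12, 12, 18, 18, 18], cur_max = 18
After iteration 10: y = 8, filtered = [1, 8, 8, 8, 12, 12, 18, 18, 18, 18], cur_max = 18
Loop ends.
filtered[-1] = 18

Final answer: 18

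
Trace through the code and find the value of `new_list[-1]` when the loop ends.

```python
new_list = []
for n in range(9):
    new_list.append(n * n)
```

Let's trace through this code step by step.

Initialize: new_list = []
Entering loop: for n in range(9):
After iteration 1: n = 0, new_list = [0]
After iteration 2: n = 1, new_list = [0, 1]
After iteration 3: n = 2, new_list = [0, 1, 4]
After iteration 4: n = 3, new_list = [0, 1, 4, 9]
After iteration 5: n = 4, new_list = [0, 1, 4, 9, 16]
After iteration 6: n = 5, new_list = [0, 1, 4, 9, 16, 25]
After iteration 7: n = 6, new_list = [0, 1, 4, 9, 16, 25, 36]
After iteration 8: n = 7, new_list = [0, 1, 4, 9, 16, 25, 36, 49]
After iteration 9: n = 8, new_list = [0, 1, 4, 9, 16, 25, 36, 49, 64]
Loop ends.
new_list[-1] = 64

Final answer: 64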